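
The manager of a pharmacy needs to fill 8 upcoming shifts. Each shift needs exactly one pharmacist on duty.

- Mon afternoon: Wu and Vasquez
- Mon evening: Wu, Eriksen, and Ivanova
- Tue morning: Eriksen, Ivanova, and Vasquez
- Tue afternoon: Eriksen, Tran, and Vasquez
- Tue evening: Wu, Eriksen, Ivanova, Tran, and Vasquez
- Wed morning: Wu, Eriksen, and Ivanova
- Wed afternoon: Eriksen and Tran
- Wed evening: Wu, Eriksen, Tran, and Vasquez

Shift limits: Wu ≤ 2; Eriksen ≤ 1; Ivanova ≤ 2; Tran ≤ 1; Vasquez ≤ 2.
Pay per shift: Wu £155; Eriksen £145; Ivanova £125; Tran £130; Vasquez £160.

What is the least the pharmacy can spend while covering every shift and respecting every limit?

Picking the cheapest available pharmacist for each shift independently would cost £1045, but that ignores the shift limits.
An optimal schedule: Mon afternoon→Wu, Mon evening→Wu, Tue morning→Ivanova, Tue afternoon→Tran, Tue evening→Vasquez, Wed morning→Ivanova, Wed afternoon→Eriksen, Wed evening→Vasquez.
Total: 155 + 155 + 125 + 130 + 160 + 125 + 145 + 160 = £1155.

£1155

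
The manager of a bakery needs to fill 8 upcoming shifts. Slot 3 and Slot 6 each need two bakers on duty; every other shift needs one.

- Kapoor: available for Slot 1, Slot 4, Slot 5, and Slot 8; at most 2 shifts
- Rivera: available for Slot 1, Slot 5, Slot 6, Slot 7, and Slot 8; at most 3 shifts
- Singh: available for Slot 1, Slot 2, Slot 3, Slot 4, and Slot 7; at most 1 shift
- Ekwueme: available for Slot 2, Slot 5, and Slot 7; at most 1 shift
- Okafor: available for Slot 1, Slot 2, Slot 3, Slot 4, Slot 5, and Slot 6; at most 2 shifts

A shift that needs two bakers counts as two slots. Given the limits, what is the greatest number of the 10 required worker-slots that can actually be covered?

Total capacity across all bakers is 2+3+1+1+2 = 9, and 10 slots are needed, so at most 9 can be filled.
An assignment achieving 9: Slot 1→Rivera, Slot 2→Ekwueme, Slot 3→Singh+Okafor, Slot 4→Kapoor, Slot 6→Rivera+Okafor, Slot 7→Rivera, Slot 8→Kapoor.
Loads: Kapoor 2/2, Rivera 3/3, Singh 1/1, Ekwueme 1/1, Okafor 2/2.

9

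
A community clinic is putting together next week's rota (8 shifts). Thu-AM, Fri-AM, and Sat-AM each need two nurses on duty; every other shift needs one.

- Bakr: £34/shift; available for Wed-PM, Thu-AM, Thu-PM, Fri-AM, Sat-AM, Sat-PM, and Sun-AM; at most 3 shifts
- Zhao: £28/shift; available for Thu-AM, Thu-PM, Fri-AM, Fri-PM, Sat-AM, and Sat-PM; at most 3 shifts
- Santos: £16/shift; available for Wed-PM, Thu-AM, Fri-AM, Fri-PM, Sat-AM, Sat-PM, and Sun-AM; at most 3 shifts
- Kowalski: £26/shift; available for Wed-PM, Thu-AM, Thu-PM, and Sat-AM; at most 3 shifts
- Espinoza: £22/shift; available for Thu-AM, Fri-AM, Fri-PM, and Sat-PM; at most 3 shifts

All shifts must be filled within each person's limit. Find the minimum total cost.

£248

Picking the cheapest available nurse for each shift independently would cost £208, but that ignores the shift limits.
An optimal schedule: Wed-PM→Santos, Thu-AM→Espinoza+Kowalski, Thu-PM→Kowalski, Fri-AM→Espinoza+Zhao, Fri-PM→Santos, Sat-AM→Kowalski+Zhao, Sat-PM→Espinoza, Sun-AM→Santos.
Total: 16 + 22 + 26 + 26 + 22 + 28 + 16 + 26 + 28 + 22 + 16 = £248.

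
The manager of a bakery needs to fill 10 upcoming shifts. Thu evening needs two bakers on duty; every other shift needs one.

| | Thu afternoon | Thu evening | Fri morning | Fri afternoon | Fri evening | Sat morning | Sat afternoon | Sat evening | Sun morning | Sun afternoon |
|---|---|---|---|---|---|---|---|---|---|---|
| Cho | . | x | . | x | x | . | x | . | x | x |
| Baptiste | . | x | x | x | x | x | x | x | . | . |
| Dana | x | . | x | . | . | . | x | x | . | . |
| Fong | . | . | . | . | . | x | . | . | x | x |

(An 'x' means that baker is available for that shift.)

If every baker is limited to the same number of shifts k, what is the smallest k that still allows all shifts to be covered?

3

With 4 bakers and 11 worker-slots to fill, someone must work at least ⌈11/4⌉ = 3 shifts, so k ≥ 3.
k = 3 works: Thu afternoon→Dana, Thu evening→Cho+Baptiste, Fri morning→Baptiste, Fri afternoon→Cho, Fri evening→Cho, Sat morning→Baptiste, Sat afternoon→Dana, Sat evening→Dana, Sun morning→Fong, Sun afternoon→Fong.
Loads: Cho 3, Baptiste 3, Dana 3, Fong 2 — all ≤ 3.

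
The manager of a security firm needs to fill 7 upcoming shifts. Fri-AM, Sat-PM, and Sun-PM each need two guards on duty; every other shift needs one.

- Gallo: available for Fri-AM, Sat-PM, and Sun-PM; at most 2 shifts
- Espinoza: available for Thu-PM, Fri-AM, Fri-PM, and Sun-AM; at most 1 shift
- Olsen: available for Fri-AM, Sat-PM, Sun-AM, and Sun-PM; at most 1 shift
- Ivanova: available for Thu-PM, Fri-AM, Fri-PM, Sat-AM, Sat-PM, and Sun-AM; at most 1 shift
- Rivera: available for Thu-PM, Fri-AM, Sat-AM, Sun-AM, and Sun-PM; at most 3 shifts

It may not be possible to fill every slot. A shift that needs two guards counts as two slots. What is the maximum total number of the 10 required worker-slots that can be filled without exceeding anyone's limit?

8

Total capacity across all guards is 2+1+1+1+3 = 8, and 10 slots are needed, so at most 8 can be filled.
An assignment achieving 8: Thu-PM→Rivera, Fri-PM→Espinoza, Sat-AM→Ivanova, Sat-PM→Gallo+Olsen, Sun-AM→Rivera, Sun-PM→Gallo+Rivera.
Loads: Gallo 2/2, Espinoza 1/1, Olsen 1/1, Ivanova 1/1, Rivera 3/3.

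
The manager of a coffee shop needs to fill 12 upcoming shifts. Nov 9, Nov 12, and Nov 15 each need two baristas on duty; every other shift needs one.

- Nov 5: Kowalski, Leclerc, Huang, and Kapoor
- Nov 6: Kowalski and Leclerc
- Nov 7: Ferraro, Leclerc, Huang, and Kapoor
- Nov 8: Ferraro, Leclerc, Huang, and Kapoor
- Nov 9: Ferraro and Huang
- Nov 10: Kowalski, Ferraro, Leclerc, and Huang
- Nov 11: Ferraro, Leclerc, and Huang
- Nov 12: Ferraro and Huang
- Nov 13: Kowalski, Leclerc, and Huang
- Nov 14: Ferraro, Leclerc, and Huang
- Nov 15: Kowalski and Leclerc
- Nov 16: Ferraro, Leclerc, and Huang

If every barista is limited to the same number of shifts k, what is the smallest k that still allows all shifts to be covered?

3

With 5 baristas and 15 worker-slots to fill, someone must work at least ⌈15/5⌉ = 3 shifts, so k ≥ 3.
k = 3 works: Nov 5→Kapoor, Nov 6→Kowalski, Nov 7→Kapoor, Nov 8→Kapoor, Nov 9→Ferraro+Huang, Nov 10→Huang, Nov 11→Ferraro, Nov 12→Ferraro+Huang, Nov 13→Kowalski, Nov 14→Leclerc, Nov 15→Kowalski+Leclerc, Nov 16→Leclerc.
Loads: Kowalski 3, Ferraro 3, Leclerc 3, Huang 3, Kapoor 3 — all ≤ 3.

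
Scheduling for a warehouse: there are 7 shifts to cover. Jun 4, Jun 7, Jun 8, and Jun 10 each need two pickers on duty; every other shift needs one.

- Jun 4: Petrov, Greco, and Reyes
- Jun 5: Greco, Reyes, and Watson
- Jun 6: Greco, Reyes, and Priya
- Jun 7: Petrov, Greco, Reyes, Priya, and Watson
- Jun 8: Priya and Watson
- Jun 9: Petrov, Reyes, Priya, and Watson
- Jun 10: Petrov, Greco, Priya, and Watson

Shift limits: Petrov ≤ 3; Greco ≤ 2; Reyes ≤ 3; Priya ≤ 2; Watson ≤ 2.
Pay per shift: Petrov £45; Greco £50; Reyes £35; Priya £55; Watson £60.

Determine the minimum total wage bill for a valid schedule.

£510

Jun 8 can only be covered by Priya and Watson, so that assignment is forced.
Picking the cheapest available picker for each shift independently would cost £475, but that ignores the shift limits.
An optimal schedule: Jun 4→Reyes+Petrov, Jun 5→Reyes, Jun 6→Reyes, Jun 7→Greco+Priya, Jun 8→Priya+Watson, Jun 9→Petrov, Jun 10→Petrov+Greco.
Total: 35 + 45 + 35 + 35 + 50 + 55 + 55 + 60 + 45 + 45 + 50 = £510.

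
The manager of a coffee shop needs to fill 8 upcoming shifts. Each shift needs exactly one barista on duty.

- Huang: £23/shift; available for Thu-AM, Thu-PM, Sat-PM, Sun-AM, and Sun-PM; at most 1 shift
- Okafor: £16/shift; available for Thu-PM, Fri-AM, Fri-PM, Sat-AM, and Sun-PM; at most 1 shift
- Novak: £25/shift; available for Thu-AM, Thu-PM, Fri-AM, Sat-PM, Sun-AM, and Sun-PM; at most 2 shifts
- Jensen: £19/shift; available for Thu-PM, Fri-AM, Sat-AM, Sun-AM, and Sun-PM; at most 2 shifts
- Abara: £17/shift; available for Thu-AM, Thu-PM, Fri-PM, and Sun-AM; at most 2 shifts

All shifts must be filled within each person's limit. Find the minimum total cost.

£161

Picking the cheapest available barista for each shift independently would cost £137, but that ignores the shift limits.
An optimal schedule: Thu-AM→Novak, Thu-PM→Abara, Fri-AM→Novak, Fri-PM→Okafor, Sat-AM→Jensen, Sat-PM→Huang, Sun-AM→Abara, Sun-PM→Jensen.
Total: 25 + 17 + 25 + 16 + 19 + 23 + 17 + 19 = £161.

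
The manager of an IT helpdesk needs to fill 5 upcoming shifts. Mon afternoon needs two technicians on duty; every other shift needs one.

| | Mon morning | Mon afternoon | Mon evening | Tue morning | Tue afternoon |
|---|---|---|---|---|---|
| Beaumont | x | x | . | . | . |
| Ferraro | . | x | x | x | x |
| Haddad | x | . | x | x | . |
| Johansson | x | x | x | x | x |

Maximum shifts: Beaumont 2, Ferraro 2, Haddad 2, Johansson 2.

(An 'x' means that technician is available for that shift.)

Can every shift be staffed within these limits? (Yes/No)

Yes

One valid schedule: Mon morning→Beaumont, Mon afternoon→Beaumont+Ferraro, Mon evening→Haddad, Tue morning→Haddad, Tue afternoon→Ferraro.
Loads: Beaumont 2/2, Ferraro 2/2, Haddad 2/2, Johansson 0/2 — all within limits.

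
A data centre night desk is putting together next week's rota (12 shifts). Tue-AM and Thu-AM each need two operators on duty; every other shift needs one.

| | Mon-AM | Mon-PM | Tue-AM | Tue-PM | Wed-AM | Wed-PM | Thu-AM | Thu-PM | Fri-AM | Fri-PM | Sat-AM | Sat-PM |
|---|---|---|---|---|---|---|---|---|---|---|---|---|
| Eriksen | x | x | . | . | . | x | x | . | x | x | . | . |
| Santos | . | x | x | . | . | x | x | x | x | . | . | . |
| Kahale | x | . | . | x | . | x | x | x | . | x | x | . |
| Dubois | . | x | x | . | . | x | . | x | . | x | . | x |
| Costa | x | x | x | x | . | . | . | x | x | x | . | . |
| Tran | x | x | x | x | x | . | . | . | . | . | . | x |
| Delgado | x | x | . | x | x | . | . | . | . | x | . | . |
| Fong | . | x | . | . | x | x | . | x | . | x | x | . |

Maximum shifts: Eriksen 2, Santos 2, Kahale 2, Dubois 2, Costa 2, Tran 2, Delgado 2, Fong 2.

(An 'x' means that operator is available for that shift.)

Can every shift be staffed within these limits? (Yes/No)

Yes

One valid schedule: Mon-AM→Costa, Mon-PM→Delgado, Tue-AM→Costa+Tran, Tue-PM→Kahale, Wed-AM→Tran, Wed-PM→Santos, Thu-AM→Eriksen+Santos, Thu-PM→Dubois, Fri-AM→Eriksen, Fri-PM→Delgado, Sat-AM→Kahale, Sat-PM→Dubois.
Loads: Eriksen 2/2, Santos 2/2, Kahale 2/2, Dubois 2/2, Costa 2/2, Tran 2/2, Delgado 2/2, Fong 0/2 — all within limits.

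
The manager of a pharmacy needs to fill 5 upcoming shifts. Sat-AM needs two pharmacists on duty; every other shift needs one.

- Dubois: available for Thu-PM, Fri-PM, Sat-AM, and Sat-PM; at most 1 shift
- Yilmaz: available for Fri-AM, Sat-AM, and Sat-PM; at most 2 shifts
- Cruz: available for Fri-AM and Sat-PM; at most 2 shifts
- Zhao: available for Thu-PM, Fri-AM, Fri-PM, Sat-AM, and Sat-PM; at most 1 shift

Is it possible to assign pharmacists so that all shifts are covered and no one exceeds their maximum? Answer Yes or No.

No

Total capacity is 6 and 6 slots are needed, so capacity alone doesn't rule it out.
Shifts {Thu-PM, Fri-PM, Sat-AM} need 4 worker-slots in total, but the pharmacists available for any of those shifts (Dubois, Yilmaz, and Zhao) can supply at most 3 among them. So no valid schedule exists.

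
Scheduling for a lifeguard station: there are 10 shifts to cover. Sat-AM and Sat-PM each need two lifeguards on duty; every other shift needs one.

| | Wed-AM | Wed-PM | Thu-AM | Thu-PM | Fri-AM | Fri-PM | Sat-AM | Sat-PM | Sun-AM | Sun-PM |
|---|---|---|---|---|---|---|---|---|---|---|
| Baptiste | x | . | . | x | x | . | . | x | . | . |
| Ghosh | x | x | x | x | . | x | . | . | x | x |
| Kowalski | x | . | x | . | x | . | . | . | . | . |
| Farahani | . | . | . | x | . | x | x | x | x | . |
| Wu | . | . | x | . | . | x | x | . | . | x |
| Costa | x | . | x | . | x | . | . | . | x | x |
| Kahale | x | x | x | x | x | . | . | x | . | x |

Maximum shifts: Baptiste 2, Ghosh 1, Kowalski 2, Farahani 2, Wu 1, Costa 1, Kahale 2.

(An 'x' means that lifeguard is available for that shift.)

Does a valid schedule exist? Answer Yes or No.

Total capacity is 2+1+2+2+1+1+2 = 11 but 12 worker-slots are needed — infeasible.

No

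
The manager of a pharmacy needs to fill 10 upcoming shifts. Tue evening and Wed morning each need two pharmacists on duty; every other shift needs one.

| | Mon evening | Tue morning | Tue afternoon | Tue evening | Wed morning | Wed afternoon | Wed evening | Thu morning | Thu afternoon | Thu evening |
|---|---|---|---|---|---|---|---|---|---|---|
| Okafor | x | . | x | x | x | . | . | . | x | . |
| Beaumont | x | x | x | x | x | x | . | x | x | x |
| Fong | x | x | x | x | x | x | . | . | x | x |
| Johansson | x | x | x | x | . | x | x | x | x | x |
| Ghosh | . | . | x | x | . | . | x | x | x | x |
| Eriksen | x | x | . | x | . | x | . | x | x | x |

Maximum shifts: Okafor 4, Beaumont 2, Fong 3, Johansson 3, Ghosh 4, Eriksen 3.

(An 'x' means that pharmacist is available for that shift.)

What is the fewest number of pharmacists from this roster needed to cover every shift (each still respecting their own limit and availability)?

4

12 slots to fill and no one can take more than 4, so at least ⌈12/4⌉ = 3 pharmacists are needed.
Any 3 pharmacists together have capacity at most 4+4+3 = 11 < 12 slots, so 3 can never suffice.
Okafor, Beaumont, Fong, and Johansson alone can cover everything: Mon evening→Okafor, Tue morning→Beaumont, Tue afternoon→Okafor, Tue evening→Okafor+Johansson, Wed morning→Okafor+Fong, Wed afternoon→Fong, Wed evening→Johansson, Thu morning→Beaumont, Thu afternoon→Johansson, Thu evening→Fong.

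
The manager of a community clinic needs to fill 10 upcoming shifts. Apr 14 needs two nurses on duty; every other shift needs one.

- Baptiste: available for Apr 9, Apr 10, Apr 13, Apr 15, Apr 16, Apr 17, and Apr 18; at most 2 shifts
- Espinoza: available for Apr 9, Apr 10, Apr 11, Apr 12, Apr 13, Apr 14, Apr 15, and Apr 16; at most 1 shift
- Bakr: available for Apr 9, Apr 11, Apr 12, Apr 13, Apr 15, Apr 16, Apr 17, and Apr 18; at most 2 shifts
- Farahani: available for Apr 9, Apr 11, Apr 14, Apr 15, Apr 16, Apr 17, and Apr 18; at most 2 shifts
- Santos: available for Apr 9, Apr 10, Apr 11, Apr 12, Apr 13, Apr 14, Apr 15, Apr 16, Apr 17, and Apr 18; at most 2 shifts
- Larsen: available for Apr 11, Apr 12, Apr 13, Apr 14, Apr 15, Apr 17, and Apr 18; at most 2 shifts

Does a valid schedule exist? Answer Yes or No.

Yes

One valid schedule: Apr 9→Baptiste, Apr 10→Baptiste, Apr 11→Bakr, Apr 12→Espinoza, Apr 13→Bakr, Apr 14→Santos+Larsen, Apr 15→Larsen, Apr 16→Farahani, Apr 17→Farahani, Apr 18→Santos.
Loads: Baptiste 2/2, Espinoza 1/1, Bakr 2/2, Farahani 2/2, Santos 2/2, Larsen 2/2 — all within limits.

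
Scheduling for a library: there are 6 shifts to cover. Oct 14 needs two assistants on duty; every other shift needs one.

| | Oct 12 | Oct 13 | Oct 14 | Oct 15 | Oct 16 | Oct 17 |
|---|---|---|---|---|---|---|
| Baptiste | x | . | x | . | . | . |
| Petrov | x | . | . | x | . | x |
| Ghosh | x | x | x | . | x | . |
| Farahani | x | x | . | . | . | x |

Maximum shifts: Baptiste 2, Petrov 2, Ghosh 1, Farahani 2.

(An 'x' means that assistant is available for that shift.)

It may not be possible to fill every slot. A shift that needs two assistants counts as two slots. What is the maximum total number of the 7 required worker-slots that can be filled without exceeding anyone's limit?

6

Total capacity across all assistants is 2+2+1+2 = 7, and 7 slots are needed, so at most 7 can be filled.
Shifts {Oct 14, Oct 16} need 3 slots but only Baptiste and Ghosh are available for them, supplying at most 2 — so at least 1 slot must go unfilled.
An assignment achieving 6: Oct 12→Baptiste, Oct 13→Farahani, Oct 14→Baptiste, Oct 15→Petrov, Oct 16→Ghosh, Oct 17→Petrov.
Loads: Baptiste 2/2, Petrov 2/2, Ghosh 1/1, Farahani 1/2.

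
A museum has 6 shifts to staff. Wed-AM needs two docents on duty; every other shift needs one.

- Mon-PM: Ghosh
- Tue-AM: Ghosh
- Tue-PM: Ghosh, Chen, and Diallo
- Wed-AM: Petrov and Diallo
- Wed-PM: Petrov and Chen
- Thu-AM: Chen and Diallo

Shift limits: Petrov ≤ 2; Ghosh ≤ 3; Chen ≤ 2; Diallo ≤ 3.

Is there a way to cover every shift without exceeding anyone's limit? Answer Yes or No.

Mon-PM can only be covered by Ghosh, so that assignment is forced.
Tue-AM can only be covered by Ghosh, so that assignment is forced.
Wed-AM can only be covered by Petrov and Diallo, so that assignment is forced.
One valid schedule: Mon-PM→Ghosh, Tue-AM→Ghosh, Tue-PM→Ghosh, Wed-AM→Petrov+Diallo, Wed-PM→Petrov, Thu-AM→Chen.
Loads: Petrov 2/2, Ghosh 3/3, Chen 1/2, Diallo 1/3 — all within limits.

Yes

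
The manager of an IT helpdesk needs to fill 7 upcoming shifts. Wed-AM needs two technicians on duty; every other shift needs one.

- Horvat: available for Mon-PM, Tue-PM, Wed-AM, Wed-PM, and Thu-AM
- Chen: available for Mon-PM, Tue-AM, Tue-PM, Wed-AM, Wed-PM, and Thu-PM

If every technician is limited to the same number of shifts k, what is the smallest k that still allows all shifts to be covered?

4

With 2 technicians and 8 worker-slots to fill, someone must work at least ⌈8/2⌉ = 4 shifts, so k ≥ 4.
k = 4 works: Mon-PM→Horvat, Tue-AM→Chen, Tue-PM→Horvat, Wed-AM→Horvat+Chen, Wed-PM→Chen, Thu-AM→Horvat, Thu-PM→Chen.
Loads: Horvat 4, Chen 4 — all ≤ 4.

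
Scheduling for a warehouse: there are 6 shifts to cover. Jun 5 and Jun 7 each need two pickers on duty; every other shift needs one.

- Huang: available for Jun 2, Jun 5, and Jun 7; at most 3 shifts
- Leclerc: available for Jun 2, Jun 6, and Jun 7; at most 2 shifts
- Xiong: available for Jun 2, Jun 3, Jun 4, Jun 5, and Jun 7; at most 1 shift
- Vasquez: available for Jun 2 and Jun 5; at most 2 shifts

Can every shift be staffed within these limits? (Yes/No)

Total capacity is 8 and 8 slots are needed, so capacity alone doesn't rule it out.
Shifts {Jun 3, Jun 4} need 2 worker-slots in total, but the pickers available for any of those shifts (Xiong) can supply at most 1 among them. So no valid schedule exists.

No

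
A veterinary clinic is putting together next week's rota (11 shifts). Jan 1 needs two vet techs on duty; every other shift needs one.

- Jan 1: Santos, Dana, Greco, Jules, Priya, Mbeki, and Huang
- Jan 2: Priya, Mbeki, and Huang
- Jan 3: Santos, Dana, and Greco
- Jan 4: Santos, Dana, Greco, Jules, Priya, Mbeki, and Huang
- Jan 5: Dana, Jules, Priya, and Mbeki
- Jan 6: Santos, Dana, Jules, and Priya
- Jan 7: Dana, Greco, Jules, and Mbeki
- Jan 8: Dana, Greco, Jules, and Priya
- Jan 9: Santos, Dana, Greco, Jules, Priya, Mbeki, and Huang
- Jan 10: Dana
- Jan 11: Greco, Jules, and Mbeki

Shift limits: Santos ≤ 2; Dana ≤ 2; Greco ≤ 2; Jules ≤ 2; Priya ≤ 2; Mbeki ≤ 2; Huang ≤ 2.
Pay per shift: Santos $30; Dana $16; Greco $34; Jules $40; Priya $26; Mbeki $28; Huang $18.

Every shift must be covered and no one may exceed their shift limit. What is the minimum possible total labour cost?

$304

Jan 10 can only be covered by Dana, so that assignment is forced.
Picking the cheapest available vet tech for each shift independently would cost $208, but that ignores the shift limits.
An optimal schedule: Jan 1→Santos+Greco, Jan 2→Huang, Jan 3→Dana, Jan 4→Huang, Jan 5→Priya, Jan 6→Priya, Jan 7→Mbeki, Jan 8→Greco, Jan 9→Santos, Jan 10→Dana, Jan 11→Mbeki.
Total: 30 + 34 + 18 + 16 + 18 + 26 + 26 + 28 + 34 + 30 + 16 + 28 = $304.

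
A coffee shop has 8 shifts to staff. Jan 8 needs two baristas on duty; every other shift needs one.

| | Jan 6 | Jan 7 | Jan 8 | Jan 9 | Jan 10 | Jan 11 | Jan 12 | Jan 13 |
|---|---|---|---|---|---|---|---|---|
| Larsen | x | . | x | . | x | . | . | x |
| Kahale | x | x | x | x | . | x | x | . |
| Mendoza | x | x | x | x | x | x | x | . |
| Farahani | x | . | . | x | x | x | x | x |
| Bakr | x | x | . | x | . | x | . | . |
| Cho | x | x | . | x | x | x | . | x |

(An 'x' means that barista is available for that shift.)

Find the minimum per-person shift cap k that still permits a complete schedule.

2

With 6 baristas and 9 worker-slots to fill, someone must work at least ⌈9/6⌉ = 2 shifts, so k ≥ 2.
k = 2 works: Jan 6→Bakr, Jan 7→Mendoza, Jan 8→Larsen+Kahale, Jan 9→Farahani, Jan 10→Mendoza, Jan 11→Farahani, Jan 12→Kahale, Jan 13→Larsen.
Loads: Larsen 2, Kahale 2, Mendoza 2, Farahani 2, Bakr 1, Cho 0 — all ≤ 2.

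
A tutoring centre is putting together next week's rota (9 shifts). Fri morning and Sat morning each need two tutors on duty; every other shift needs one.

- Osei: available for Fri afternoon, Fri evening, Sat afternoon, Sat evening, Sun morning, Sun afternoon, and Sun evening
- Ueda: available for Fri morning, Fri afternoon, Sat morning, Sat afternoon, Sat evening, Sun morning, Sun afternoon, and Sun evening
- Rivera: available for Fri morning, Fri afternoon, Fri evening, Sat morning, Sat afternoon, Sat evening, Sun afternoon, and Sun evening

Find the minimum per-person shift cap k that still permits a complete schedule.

With 3 tutors and 11 worker-slots to fill, someone must work at least ⌈11/3⌉ = 4 shifts, so k ≥ 4.
k = 4 works: Fri morning→Ueda+Rivera, Fri afternoon→Osei, Fri evening→Osei, Sat morning→Ueda+Rivera, Sat afternoon→Osei, Sat evening→Ueda, Sun morning→Osei, Sun afternoon→Ueda, Sun evening→Rivera.
Loads: Osei 4, Ueda 4, Rivera 3 — all ≤ 4.

4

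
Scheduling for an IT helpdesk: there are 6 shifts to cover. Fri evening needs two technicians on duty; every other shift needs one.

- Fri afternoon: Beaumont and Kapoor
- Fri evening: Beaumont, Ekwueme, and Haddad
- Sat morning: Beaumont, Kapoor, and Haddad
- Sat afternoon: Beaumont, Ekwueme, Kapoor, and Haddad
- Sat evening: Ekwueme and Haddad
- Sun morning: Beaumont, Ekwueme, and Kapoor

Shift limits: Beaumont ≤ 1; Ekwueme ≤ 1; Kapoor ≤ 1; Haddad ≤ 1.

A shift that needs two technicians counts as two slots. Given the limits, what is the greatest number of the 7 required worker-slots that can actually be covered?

4

Total capacity across all technicians is 1+1+1+1 = 4, and 7 slots are needed, so at most 4 can be filled.
An assignment achieving 4: Fri afternoon→Beaumont, Fri evening→Haddad, Sat morning→Kapoor, Sat evening→Ekwueme.
Loads: Beaumont 1/1, Ekwueme 1/1, Kapoor 1/1, Haddad 1/1.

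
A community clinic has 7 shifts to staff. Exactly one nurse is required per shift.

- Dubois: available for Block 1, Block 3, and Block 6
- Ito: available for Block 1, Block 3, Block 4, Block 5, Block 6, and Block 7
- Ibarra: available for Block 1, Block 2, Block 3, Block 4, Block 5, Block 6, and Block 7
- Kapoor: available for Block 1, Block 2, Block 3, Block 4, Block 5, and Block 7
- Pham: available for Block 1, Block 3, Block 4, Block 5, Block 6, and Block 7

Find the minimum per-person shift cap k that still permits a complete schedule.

With 5 nurses and 7 worker-slots to fill, someone must work at least ⌈7/5⌉ = 2 shifts, so k ≥ 2.
k = 2 works: Block 1→Dubois, Block 2→Ibarra, Block 3→Kapoor, Block 4→Ito, Block 5→Ito, Block 6→Dubois, Block 7→Ibarra.
Loads: Dubois 2, Ito 2, Ibarra 2, Kapoor 1, Pham 0 — all ≤ 2.

2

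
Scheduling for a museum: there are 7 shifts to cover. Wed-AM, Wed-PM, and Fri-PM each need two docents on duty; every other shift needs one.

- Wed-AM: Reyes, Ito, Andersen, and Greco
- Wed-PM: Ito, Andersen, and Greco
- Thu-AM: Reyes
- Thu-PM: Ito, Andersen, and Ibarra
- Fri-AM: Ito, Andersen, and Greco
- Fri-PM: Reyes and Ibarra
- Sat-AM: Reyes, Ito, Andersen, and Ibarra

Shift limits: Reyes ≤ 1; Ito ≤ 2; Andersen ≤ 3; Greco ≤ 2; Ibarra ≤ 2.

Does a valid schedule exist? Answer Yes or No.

No

Total capacity is 10 and 10 slots are needed, so capacity alone doesn't rule it out.
Shifts {Thu-AM, Fri-PM} need 3 worker-slots in total, but the docents available for any of those shifts (Reyes and Ibarra) can supply at most 2 among them. So no valid schedule exists.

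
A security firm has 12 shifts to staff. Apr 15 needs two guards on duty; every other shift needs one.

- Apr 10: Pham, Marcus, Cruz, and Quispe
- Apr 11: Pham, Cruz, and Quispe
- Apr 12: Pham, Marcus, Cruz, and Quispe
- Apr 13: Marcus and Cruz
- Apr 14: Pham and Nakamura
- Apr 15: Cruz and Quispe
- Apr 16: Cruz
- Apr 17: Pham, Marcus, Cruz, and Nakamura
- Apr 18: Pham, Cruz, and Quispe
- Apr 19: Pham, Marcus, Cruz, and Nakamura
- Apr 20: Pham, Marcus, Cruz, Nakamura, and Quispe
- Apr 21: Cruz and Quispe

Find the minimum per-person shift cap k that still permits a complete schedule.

With 5 guards and 13 worker-slots to fill, someone must work at least ⌈13/5⌉ = 3 shifts, so k ≥ 3.
k = 3 works: Apr 10→Marcus, Apr 11→Pham, Apr 12→Marcus, Apr 13→Marcus, Apr 14→Pham, Apr 15→Cruz+Quispe, Apr 16→Cruz, Apr 17→Nakamura, Apr 18→Pham, Apr 19→Nakamura, Apr 20→Nakamura, Apr 21→Cruz.
Loads: Pham 3, Marcus 3, Cruz 3, Nakamura 3, Quispe 1 — all ≤ 3.

3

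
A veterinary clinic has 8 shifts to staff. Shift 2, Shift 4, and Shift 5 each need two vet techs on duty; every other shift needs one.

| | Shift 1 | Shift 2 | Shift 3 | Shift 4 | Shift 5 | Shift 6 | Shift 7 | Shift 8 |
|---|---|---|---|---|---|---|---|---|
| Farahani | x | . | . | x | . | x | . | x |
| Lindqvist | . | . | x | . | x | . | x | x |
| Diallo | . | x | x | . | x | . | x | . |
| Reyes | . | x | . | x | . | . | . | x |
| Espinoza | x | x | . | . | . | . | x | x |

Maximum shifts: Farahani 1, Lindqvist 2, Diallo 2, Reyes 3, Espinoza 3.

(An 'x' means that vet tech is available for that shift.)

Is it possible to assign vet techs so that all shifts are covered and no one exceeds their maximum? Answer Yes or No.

No

Total capacity is 11 and 11 slots are needed, so capacity alone doesn't rule it out.
Shifts {Shift 4, Shift 6} need 3 worker-slots in total, but the vet techs available for any of those shifts (Farahani and Reyes) can supply at most 2 among them. So no valid schedule exists.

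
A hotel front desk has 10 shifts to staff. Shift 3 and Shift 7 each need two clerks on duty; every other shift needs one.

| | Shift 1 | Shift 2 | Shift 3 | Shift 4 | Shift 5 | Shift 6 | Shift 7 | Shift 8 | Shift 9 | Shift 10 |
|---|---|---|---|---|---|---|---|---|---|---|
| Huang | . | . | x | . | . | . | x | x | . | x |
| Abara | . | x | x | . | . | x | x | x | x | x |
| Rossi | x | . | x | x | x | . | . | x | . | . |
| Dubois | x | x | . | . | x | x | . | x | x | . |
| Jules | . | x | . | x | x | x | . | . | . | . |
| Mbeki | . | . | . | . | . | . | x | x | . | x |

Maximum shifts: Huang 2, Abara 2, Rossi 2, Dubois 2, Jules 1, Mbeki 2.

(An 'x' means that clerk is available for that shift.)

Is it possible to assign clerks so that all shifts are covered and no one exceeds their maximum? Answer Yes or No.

No

Total capacity is 2+2+2+2+1+2 = 11 but 12 worker-slots are needed — infeasible.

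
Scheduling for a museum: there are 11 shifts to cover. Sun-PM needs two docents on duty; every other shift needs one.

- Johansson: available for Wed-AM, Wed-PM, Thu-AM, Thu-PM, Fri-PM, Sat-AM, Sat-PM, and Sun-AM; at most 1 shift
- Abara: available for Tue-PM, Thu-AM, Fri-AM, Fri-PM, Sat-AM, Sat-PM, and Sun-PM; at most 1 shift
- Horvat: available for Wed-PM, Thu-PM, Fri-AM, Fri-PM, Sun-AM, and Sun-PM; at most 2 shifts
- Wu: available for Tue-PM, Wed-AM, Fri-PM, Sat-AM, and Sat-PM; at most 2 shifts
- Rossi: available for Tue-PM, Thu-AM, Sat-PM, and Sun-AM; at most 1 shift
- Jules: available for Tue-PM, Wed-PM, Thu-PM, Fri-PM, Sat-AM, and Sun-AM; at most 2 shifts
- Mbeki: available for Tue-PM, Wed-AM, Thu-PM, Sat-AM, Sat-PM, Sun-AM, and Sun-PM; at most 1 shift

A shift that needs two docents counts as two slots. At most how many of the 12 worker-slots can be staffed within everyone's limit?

10

Total capacity across all docents is 1+1+2+2+1+2+1 = 10, and 12 slots are needed, so at most 10 can be filled.
An assignment achieving 10: Tue-PM→Wu, Wed-AM→Johansson, Wed-PM→Horvat, Thu-AM→Rossi, Thu-PM→Jules, Fri-AM→Abara, Fri-PM→Wu, Sat-AM→Jules, Sun-PM→Horvat+Mbeki.
Loads: Johansson 1/1, Abara 1/1, Horvat 2/2, Wu 2/2, Rossi 1/1, Jules 2/2, Mbeki 1/1.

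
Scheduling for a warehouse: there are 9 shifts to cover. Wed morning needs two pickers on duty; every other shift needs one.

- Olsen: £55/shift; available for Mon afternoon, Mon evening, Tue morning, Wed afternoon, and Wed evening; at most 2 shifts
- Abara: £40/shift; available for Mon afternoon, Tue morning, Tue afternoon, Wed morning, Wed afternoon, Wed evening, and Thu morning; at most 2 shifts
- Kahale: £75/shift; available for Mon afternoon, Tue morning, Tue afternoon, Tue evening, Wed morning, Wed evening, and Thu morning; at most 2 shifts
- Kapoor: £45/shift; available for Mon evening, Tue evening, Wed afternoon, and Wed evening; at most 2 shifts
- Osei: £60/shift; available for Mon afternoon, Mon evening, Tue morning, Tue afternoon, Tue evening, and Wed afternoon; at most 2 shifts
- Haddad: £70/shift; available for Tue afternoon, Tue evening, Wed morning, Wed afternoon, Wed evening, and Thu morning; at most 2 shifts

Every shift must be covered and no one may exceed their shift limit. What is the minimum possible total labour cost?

Picking the cheapest available picker for each shift independently would cost £440, but that ignores the shift limits.
An optimal schedule: Mon afternoon→Olsen, Mon evening→Kapoor, Tue morning→Olsen, Tue afternoon→Osei, Tue evening→Kapoor, Wed morning→Abara+Haddad, Wed afternoon→Osei, Wed evening→Haddad, Thu morning→Abara.
Total: 55 + 45 + 55 + 60 + 45 + 40 + 70 + 60 + 70 + 40 = £540.

£540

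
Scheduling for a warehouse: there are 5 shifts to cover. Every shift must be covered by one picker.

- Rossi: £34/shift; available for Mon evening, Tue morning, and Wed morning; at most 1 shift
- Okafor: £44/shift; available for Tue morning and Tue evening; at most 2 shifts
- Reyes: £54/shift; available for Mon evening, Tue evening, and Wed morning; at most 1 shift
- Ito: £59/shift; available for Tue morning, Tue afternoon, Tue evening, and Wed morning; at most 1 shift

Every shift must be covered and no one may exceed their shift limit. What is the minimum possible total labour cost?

Tue afternoon can only be covered by Ito, so that assignment is forced.
Picking the cheapest available picker for each shift independently would cost £205, but that ignores the shift limits.
An optimal schedule: Mon evening→Rossi, Tue morning→Okafor, Tue afternoon→Ito, Tue evening→Okafor, Wed morning→Reyes.
Total: 34 + 44 + 59 + 44 + 54 = £235.

£235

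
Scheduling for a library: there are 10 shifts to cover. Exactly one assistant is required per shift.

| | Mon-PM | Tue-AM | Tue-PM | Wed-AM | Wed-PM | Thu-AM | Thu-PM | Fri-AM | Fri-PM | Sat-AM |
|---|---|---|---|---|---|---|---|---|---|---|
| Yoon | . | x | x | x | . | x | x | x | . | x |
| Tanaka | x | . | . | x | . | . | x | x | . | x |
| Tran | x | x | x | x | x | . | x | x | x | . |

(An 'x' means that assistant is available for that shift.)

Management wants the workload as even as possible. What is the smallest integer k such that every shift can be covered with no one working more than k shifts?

With 3 assistants and 10 worker-slots to fill, someone must work at least ⌈10/3⌉ = 4 shifts, so k ≥ 4.
k = 4 works: Mon-PM→Tanaka, Tue-AM→Yoon, Tue-PM→Yoon, Wed-AM→Tanaka, Wed-PM→Tran, Thu-AM→Yoon, Thu-PM→Tanaka, Fri-AM→Tanaka, Fri-PM→Tran, Sat-AM→Yoon.
Loads: Yoon 4, Tanaka 4, Tran 2 — all ≤ 4.

4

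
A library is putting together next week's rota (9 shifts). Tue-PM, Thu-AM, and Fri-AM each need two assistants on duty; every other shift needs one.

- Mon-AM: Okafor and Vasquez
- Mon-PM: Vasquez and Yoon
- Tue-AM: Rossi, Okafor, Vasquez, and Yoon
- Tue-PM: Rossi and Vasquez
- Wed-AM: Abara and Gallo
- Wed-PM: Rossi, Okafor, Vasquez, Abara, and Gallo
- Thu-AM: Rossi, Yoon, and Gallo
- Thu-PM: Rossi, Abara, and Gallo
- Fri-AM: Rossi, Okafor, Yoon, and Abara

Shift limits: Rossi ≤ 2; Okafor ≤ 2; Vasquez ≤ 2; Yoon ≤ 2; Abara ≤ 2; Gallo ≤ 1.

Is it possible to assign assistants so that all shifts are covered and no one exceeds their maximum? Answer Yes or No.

No

Total capacity is 2+2+2+2+2+1 = 11 but 12 worker-slots are needed — infeasible.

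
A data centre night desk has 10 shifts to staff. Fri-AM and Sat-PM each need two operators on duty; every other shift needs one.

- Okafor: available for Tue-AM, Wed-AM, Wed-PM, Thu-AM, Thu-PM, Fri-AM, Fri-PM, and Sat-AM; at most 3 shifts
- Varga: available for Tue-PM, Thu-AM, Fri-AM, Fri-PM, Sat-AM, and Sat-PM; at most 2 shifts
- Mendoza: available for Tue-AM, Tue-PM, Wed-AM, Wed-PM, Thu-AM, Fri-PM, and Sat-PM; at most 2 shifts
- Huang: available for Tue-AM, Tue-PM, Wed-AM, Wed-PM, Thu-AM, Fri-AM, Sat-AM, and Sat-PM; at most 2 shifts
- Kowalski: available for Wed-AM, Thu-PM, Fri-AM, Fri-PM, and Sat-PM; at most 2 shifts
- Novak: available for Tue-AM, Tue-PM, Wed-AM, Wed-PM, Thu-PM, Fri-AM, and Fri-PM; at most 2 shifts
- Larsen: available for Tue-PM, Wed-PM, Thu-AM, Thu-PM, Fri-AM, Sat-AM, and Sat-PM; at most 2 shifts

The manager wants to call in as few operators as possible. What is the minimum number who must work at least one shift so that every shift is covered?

12 slots to fill and no one can take more than 3, so at least ⌈12/3⌉ = 4 operators are needed.
Any 5 operators together have capacity at most 3+2+2+2+2 = 11 < 12 slots, so 5 can never suffice.
Okafor, Varga, Mendoza, Huang, Kowalski, and Novak alone can cover everything: Tue-AM→Okafor, Tue-PM→Varga, Wed-AM→Mendoza, Wed-PM→Mendoza, Thu-AM→Varga, Thu-PM→Okafor, Fri-AM→Huang+Novak, Fri-PM→Kowalski, Sat-AM→Okafor, Sat-PM→Huang+Kowalski.

6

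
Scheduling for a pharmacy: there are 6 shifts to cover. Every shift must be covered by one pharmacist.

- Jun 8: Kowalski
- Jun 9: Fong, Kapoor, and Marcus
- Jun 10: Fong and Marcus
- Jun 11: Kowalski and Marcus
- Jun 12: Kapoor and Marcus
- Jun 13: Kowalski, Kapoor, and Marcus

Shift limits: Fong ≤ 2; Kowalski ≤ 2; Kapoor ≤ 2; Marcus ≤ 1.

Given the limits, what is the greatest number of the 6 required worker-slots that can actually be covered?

6

Total capacity across all pharmacists is 2+2+2+1 = 7, and 6 slots are needed, so at most 6 can be filled.
An assignment achieving 6: Jun 8→Kowalski, Jun 9→Fong, Jun 10→Fong, Jun 11→Kowalski, Jun 12→Kapoor, Jun 13→Kapoor.
Loads: Fong 2/2, Kowalski 2/2, Kapoor 2/2, Marcus 0/1.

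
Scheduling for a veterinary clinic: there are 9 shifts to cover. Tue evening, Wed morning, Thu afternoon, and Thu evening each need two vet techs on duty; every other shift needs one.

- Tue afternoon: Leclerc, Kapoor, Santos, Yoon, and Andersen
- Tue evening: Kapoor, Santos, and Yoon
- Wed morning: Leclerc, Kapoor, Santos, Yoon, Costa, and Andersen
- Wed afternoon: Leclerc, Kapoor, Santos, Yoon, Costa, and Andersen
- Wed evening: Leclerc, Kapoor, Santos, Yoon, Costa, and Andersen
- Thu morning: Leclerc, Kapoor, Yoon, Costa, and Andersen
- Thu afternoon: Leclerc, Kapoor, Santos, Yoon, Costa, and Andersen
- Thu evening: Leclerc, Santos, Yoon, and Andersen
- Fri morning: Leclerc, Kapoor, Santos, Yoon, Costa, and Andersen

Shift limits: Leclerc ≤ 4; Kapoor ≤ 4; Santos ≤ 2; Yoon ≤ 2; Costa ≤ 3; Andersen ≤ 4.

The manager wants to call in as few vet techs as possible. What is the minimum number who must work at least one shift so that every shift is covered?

13 slots to fill and no one can take more than 4, so at least ⌈13/4⌉ = 4 vet techs are needed.
Leclerc, Kapoor, Santos, and Costa alone can cover everything: Tue afternoon→Leclerc, Tue evening→Kapoor+Santos, Wed morning→Kapoor+Costa, Wed afternoon→Leclerc, Wed evening→Kapoor, Thu morning→Leclerc, Thu afternoon→Kapoor+Costa, Thu evening→Leclerc+Santos, Fri morning→Costa.

4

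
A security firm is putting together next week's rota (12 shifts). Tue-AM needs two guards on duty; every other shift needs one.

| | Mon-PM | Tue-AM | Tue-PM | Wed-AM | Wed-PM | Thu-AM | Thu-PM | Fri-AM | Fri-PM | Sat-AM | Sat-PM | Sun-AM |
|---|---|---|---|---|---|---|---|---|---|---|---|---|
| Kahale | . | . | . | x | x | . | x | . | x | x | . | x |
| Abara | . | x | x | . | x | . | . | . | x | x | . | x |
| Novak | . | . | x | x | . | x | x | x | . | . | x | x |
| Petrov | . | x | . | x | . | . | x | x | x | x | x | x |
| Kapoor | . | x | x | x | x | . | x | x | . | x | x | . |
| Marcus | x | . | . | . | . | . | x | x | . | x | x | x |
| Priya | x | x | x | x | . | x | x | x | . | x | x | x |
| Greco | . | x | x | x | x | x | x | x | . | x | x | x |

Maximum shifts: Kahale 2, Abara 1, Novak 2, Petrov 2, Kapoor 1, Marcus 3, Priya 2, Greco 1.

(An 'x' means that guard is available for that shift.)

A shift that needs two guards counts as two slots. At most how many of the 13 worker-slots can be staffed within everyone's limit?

13

Total capacity across all guards is 2+1+2+2+1+3+2+1 = 14, and 13 slots are needed, so at most 13 can be filled.
An assignment achieving 13: Mon-PM→Marcus, Tue-AM→Abara+Petrov, Tue-PM→Novak, Wed-AM→Petrov, Wed-PM→Kahale, Thu-AM→Novak, Thu-PM→Marcus, Fri-AM→Kapoor, Fri-PM→Kahale, Sat-AM→Priya, Sat-PM→Marcus, Sun-AM→Priya.
Loads: Kahale 2/2, Abara 1/1, Novak 2/2, Petrov 2/2, Kapoor 1/1, Marcus 3/3, Priya 2/2, Greco 0/1.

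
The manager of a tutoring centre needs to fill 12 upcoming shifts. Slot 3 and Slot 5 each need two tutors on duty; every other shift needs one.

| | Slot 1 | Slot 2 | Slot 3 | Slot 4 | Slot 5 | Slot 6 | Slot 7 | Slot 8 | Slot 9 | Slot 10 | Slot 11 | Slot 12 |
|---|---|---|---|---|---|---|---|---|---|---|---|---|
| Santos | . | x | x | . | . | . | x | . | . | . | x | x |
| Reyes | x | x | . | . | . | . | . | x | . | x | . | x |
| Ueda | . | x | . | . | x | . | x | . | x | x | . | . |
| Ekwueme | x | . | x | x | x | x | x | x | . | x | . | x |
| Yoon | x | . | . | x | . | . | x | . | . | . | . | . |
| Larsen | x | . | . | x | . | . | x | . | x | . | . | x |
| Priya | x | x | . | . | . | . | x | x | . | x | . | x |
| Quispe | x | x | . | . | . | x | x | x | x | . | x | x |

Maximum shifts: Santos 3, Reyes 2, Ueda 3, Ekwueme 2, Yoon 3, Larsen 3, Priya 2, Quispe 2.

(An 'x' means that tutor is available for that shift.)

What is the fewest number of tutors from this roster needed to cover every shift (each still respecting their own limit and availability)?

14 slots to fill and no one can take more than 3, so at least ⌈14/3⌉ = 5 tutors are needed.
No set of 5 tutors can cover every shift (each such set leaves at least one shift with no one available or exceeds a cap).
Santos, Reyes, Ueda, Ekwueme, Yoon, and Quispe alone can cover everything: Slot 1→Yoon, Slot 2→Santos, Slot 3→Santos+Ekwueme, Slot 4→Yoon, Slot 5→Ueda+Ekwueme, Slot 6→Quispe, Slot 7→Ueda, Slot 8→Reyes, Slot 9→Ueda, Slot 10→Reyes, Slot 11→Santos, Slot 12→Quispe.

6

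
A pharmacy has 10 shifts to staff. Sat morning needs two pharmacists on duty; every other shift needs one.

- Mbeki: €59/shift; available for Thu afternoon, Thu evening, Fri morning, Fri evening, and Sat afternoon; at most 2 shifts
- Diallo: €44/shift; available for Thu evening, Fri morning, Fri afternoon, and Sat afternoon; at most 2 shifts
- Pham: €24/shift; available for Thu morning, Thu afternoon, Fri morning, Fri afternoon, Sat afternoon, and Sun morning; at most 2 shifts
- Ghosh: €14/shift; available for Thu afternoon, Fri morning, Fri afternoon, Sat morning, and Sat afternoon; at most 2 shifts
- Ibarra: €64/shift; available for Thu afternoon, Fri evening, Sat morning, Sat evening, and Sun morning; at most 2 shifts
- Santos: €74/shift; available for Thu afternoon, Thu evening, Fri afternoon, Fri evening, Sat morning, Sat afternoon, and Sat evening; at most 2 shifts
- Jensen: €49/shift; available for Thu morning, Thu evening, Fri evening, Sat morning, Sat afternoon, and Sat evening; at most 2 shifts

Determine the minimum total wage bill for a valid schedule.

Picking the cheapest available pharmacist for each shift independently would cost €309, but that ignores the shift limits.
An optimal schedule: Thu morning→Pham, Thu afternoon→Mbeki, Thu evening→Diallo, Fri morning→Ghosh, Fri afternoon→Ghosh, Fri evening→Mbeki, Sat morning→Jensen+Ibarra, Sat afternoon→Diallo, Sat evening→Jensen, Sun morning→Pham.
Total: 24 + 59 + 44 + 14 + 14 + 59 + 49 + 64 + 44 + 49 + 24 = €444.

€444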